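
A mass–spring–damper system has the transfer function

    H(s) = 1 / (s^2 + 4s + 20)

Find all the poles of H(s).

s = -2 + 4j, -2 - 4j

The poles are the roots of the denominator s^2 + 4s + 20 = 0.
Using the quadratic formula: s = (-4 ± √(-64))/2 = -2 ± 4j.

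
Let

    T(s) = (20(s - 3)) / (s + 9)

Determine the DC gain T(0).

T(0) = -20/3 ≈ -6.667

At s = 0 each factor (s + a) contributes a and each (s^2 + bs + c) contributes c.
T(0) = 20·(-3) / ((9)) = -60/9 = -20/3.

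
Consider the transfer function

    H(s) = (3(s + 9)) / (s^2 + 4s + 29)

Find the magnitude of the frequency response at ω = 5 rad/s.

|H(j5)| ≈ 1.514

Substitute s = j5: numerator = 27 + j15, denominator = 4 + j20.
|H(j5)| = |27 + j15| / |4 + j20| = 30.887 / 20.396 ≈ 1.514.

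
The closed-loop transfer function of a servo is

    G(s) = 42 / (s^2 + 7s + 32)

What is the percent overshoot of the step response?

Comparing s^2 + 7s + 32 to s^2 + 2ζωₙs + ωₙ²: ωₙ = √32 ≈ 5.657 rad/s and ζ = 7/(2·√32) ≈ 0.6187.
%OS = 100·exp(−πζ/√(1−ζ²)) = 100·exp(−π·0.6187/√(1−0.6187²)) ≈ 8.42%.

%OS ≈ 8.42%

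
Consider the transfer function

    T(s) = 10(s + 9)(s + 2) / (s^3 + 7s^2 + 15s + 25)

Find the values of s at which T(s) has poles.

s = -1 + 2j, -1 - 2j, -5

The poles are the roots of the denominator s^3 + 7s^2 + 15s + 25 = 0.
Trying s = -5: the polynomial evaluates to 0, so (s + 5) is a factor.
Dividing out leaves s^2 + 2s + 5 = 0.
The quadratic formula then gives s = -1 ± 2j.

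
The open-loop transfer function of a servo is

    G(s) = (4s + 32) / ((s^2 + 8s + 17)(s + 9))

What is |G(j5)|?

|G(j5)| ≈ 0.08985

Substitute s = j5: numerator = 32 + j20, denominator = -272 + j320.
|G(j5)| = |32 + j20| / |-272 + j320| = 37.736 / 419.98 ≈ 0.08985.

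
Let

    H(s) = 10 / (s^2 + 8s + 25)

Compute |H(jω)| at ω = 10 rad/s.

|H(j10)| ≈ 0.09119

Substitute s = j10: numerator = 10, denominator = -75 + j80.
|H(j10)| = |10| / |-75 + j80| = 10 / 109.66 ≈ 0.09119.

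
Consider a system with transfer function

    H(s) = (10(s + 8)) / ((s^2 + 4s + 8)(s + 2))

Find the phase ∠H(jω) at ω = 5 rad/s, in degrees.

∠H(j5) ≈ -166.6°

At s = j5: numerator = 80 + j50, denominator = -134 - j45.
∠H = ∠num − ∠den = 32.005° − (-161.44°) = 193.4°, which wraps to -166.6°.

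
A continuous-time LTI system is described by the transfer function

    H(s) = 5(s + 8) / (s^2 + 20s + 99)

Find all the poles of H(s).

The poles are the roots of the denominator s^2 + 20s + 99 = 0.
Factoring: (s + 9)(s + 11) = 0, so s = -9 and s = -11.

s = -9, -11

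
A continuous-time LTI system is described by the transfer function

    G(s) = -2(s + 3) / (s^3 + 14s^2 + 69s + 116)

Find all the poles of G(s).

s = -5 ± 2j, -4

The poles are the roots of the denominator s^3 + 14s^2 + 69s + 116 = 0.
Trying s = -4: the polynomial evaluates to 0, so (s + 4) is a factor.
Dividing out leaves s^2 + 10s + 29 = 0.
The quadratic formula then gives s = -5 ± 2j.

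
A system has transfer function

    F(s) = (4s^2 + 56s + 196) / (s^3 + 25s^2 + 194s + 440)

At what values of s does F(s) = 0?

s = -7, -7

Set the numerator to zero: 4s^2 + 56s + 196 = 0, i.e. 4·(s^2 + 14s + 49) = 0.
Factoring: (s + 7)^2 = 0.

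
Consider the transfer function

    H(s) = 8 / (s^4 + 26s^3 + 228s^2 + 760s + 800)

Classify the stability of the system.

stable

The denominator s^4 + 26s^3 + 228s^2 + 760s + 800 factors as (s + 10)^2(s + 4)(s + 2), giving poles at s = -10, -4, -10, -2.
Since all poles lie strictly in the left half-plane, the system is stable.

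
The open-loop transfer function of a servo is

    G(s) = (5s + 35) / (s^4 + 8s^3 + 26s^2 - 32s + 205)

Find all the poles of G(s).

s = 1 + 2j, 1 - 2j, -5 + 4j, -5 - 4j

The poles are the roots of the denominator s^4 + 8s^3 + 26s^2 - 32s + 205 = 0.
No real roots exist; factor into two real quadratics: (s^2 - 2s + 5)(s^2 + 10s + 41) = 0.
Each quadratic gives a conjugate pair via the quadratic formula.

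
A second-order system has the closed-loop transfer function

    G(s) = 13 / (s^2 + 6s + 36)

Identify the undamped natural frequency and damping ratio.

Compare the denominator to the standard form s^2 + 2ζωₙs + ωₙ².
ωₙ² = 36, so ωₙ = 6 rad/s.
2ζωₙ = 6, so ζ = 6/(2·6) = 0.5.

ωₙ = 6 rad/s, ζ = 0.5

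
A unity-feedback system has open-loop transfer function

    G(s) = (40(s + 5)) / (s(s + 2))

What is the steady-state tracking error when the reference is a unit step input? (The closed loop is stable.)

e_ss = 0

G(s) has one pole at the origin.
This is a Type 1 system; for a step input the steady-state error is zero.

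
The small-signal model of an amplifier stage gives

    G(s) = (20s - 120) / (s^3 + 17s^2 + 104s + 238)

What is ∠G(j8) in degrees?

At s = j8: numerator = -120 + j160, denominator = -850 + j320.
∠G = ∠num − ∠den = 126.87° − (159.37°) = -32.50°.

∠G(j8) ≈ -32.50°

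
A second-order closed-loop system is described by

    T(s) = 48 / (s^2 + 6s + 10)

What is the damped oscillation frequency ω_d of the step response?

Comparing s^2 + 6s + 10 to s^2 + 2ζωₙs + ωₙ²: ωₙ = √10 ≈ 3.162 rad/s and ζ = 6/(2·√10) ≈ 0.9487.
ζωₙ = 6/2 = 3, so ω_d = ωₙ√(1−ζ²) = √(ωₙ² − (ζωₙ)²) = √(10 − 3²) = √1 = 1 rad/s.

ω_d = 1 rad/s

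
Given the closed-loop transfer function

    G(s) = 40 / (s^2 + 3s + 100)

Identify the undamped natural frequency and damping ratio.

ωₙ = 10 rad/s, ζ = 0.15

Compare the denominator to the standard form s^2 + 2ζωₙs + ωₙ².
ωₙ² = 100, so ωₙ = 10 rad/s.
2ζωₙ = 3, so ζ = 3/(2·10) = 0.15.
With ζ = 0.15 the response is underdamped.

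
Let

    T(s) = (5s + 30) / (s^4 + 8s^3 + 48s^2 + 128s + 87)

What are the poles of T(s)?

s = -2 + 5j, -2 - 5j, -3, -1

The poles are the roots of the denominator s^4 + 8s^3 + 48s^2 + 128s + 87 = 0.
Trying s = -3: the polynomial evaluates to 0, so (s + 3) is a factor.
Dividing out leaves s^3 + 5s^2 + 33s + 29 = 0.
This factors further as (s^2 + 4s + 29)(s + 1) = 0.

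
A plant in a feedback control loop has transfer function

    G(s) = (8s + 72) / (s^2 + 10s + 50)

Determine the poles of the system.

s = -5 + 5j, -5 - 5j

The poles are the roots of the denominator s^2 + 10s + 50 = 0.
Using the quadratic formula: s = (-10 ± √(-100))/2 = -5 ± 5j.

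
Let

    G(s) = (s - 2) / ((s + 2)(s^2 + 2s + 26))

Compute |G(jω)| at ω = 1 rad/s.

Substitute s = j1: numerator = -2 + j1, denominator = 48 + j29.
|G(j1)| = |-2 + j1| / |48 + j29| = 2.2361 / 56.080 ≈ 0.03987.

|G(j1)| ≈ 0.03987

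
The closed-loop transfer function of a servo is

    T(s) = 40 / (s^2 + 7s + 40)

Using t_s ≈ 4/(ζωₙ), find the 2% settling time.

Comparing s^2 + 7s + 40 to s^2 + 2ζωₙs + ωₙ²: ωₙ = √40 ≈ 6.325 rad/s and ζ = 7/(2·√40) ≈ 0.5534.
ζωₙ = 7/2 = 3.5, so t_s ≈ 4/(ζωₙ) = 4/3.5 ≈ 1.143 s.

t_s ≈ 1.143 s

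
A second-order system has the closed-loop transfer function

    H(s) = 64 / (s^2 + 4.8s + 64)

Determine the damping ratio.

Compare the denominator to the standard form s^2 + 2ζωₙs + ωₙ².
ωₙ² = 64, so ωₙ = 8 rad/s.
2ζωₙ = 4.8, so ζ = 4.8/(2·8) = 0.3.

ζ = 0.3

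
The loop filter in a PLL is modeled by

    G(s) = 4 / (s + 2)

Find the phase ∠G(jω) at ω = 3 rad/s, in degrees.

∠G(j3) ≈ -56.31°

At s = j3: numerator = 4, denominator = 2 + j3.
∠G = ∠num − ∠den = 0° − (56.310°) = -56.31°.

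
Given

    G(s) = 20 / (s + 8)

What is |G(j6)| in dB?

Substitute s = j6: numerator = 20, denominator = 8 + j6.
|G(j6)| = |20| / |8 + j6| = 20 / 10 = 2.
In decibels: 20·log₁₀(2) ≈ 6.02 dB.

|G(j6)|_dB ≈ 6.02 dB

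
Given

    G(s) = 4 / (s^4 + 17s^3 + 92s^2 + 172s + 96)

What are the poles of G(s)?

s = -2, -6, -1, -8

The poles are the roots of the denominator s^4 + 17s^3 + 92s^2 + 172s + 96 = 0.
Trying s = -2: the polynomial evaluates to 0, so (s + 2) is a factor.
Dividing out leaves s^3 + 15s^2 + 62s + 48 = 0.
This factors further as (s + 6)(s + 1)(s + 8) = 0.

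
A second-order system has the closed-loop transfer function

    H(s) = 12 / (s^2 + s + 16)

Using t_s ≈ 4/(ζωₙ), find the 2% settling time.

t_s ≈ 8 s

Comparing s^2 + s + 16 to s^2 + 2ζωₙs + ωₙ²: ωₙ = 4 rad/s and ζ = 1/(2·4) = 0.125.
ζωₙ = 1/2 = 0.5, so t_s ≈ 4/(ζωₙ) = 4/0.5 = 8 s.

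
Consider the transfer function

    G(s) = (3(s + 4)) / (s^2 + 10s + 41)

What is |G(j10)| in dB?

Substitute s = j10: numerator = 12 + j30, denominator = -59 + j100.
|G(j10)| = |12 + j30| / |-59 + j100| = 32.311 / 116.11 ≈ 0.2783.
In decibels: 20·log₁₀(0.2783) ≈ -11.1 dB.

|G(j10)|_dB ≈ -11.1 dB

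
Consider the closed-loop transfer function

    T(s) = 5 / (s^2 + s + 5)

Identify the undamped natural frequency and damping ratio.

ωₙ ≈ 2.236 rad/s, ζ ≈ 0.2236

Compare the denominator to the standard form s^2 + 2ζωₙs + ωₙ².
ωₙ² = 5, so ωₙ = √5 ≈ 2.236 rad/s.
2ζωₙ = 1, so ζ = 1/(2·√5) ≈ 0.2236.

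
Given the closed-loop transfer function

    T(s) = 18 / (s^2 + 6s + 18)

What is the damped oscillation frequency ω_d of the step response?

ω_d = 3 rad/s

Comparing s^2 + 6s + 18 to s^2 + 2ζωₙs + ωₙ²: ωₙ = √18 ≈ 4.243 rad/s and ζ = 6/(2·√18) ≈ 0.7071.
ζωₙ = 6/2 = 3, so ω_d = ωₙ√(1−ζ²) = √(ωₙ² − (ζωₙ)²) = √(18 − 3²) = √9 = 3 rad/s.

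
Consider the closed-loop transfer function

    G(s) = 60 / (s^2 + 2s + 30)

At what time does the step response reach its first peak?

Comparing s^2 + 2s + 30 to s^2 + 2ζωₙs + ωₙ²: ωₙ = √30 ≈ 5.477 rad/s and ζ = 2/(2·√30) ≈ 0.1826.
ζωₙ = 2/2 = 1, so ω_d = ωₙ√(1−ζ²) = √(ωₙ² − (ζωₙ)²) = √(30 − 1²) = √29 ≈ 5.385 rad/s.
t_p = π/ω_d = π/5.385 ≈ 0.5834 s.

t_p ≈ 0.5834 s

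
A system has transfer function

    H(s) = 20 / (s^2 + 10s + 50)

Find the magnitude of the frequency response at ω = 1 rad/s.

Substitute s = j1: numerator = 20, denominator = 49 + j10.
|H(j1)| = |20| / |49 + j10| = 20 / 50.010 ≈ 0.3999.

|H(j1)| ≈ 0.3999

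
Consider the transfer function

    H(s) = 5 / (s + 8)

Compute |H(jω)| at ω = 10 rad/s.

Substitute s = j10: numerator = 5, denominator = 8 + j10.
|H(j10)| = |5| / |8 + j10| = 5 / 12.806 ≈ 0.3904.

|H(j10)| ≈ 0.3904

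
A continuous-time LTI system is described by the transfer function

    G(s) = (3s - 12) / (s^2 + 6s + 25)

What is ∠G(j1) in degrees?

At s = j1: numerator = -12 + j3, denominator = 24 + j6.
∠G = ∠num − ∠den = 165.96° − (14.036°) = 151.9°.

∠G(j1) ≈ 151.9°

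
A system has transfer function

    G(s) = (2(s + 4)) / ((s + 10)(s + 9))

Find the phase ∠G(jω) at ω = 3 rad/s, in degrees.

∠G(j3) ≈ 1.736°

At s = j3: numerator = 8 + j6, denominator = 81 + j57.
∠G = ∠num − ∠den = 36.870° − (35.134°) = 1.736°.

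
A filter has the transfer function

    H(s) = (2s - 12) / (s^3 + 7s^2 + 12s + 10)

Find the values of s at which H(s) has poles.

The poles are the roots of the denominator s^3 + 7s^2 + 12s + 10 = 0.
Trying s = -5: the polynomial evaluates to 0, so (s + 5) is a factor.
Dividing out leaves s^2 + 2s + 2 = 0.
The quadratic formula then gives s = -1 ± 1j.

s = -1 ± j, -5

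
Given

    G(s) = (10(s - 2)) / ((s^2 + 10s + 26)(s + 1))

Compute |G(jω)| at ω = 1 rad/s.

|G(j1)| ≈ 0.5872

Substitute s = j1: numerator = -20 + j10, denominator = 15 + j35.
|G(j1)| = |-20 + j10| / |15 + j35| = 22.361 / 38.079 ≈ 0.5872.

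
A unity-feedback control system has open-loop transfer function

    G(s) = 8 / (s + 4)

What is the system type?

Type 0

The denominator has no factor of s at the origin — no free integrator — so this is a Type 0 system.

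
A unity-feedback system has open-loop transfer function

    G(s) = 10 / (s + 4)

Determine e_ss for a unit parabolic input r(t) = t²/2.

e_ss = ∞

G(s) has no poles at the origin.
This is a Type 0 system; Ka = lim_{s→0} s^2·G(s) = 0, so the steady-state error for a parabola input is infinite.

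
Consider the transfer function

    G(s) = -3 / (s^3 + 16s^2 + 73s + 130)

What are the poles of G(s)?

The poles are the roots of the denominator s^3 + 16s^2 + 73s + 130 = 0.
Trying s = -10: the polynomial evaluates to 0, so (s + 10) is a factor.
Dividing out leaves s^2 + 6s + 13 = 0.
The quadratic formula then gives s = -3 ± 2j.

s = -3 ± 2j, -10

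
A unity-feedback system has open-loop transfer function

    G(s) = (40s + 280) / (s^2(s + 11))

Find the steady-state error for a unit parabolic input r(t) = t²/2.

G(s) has 2 poles at the origin.
This is a Type 2 system. Ka = lim_{s→0} s^2·G(s) = 280/11.
e_ss = 1/Ka = 1/(280/11) = 11/280 ≈ 0.03929.

e_ss = 0.03929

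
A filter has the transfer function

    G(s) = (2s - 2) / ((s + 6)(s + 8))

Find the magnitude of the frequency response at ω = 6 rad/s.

Substitute s = j6: numerator = -2 + j12, denominator = 12 + j84.
|G(j6)| = |-2 + j12| / |12 + j84| = 12.166 / 84.853 ≈ 0.1434.

|G(j6)| ≈ 0.1434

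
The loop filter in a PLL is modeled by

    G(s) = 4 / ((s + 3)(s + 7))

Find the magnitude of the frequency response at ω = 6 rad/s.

Substitute s = j6: numerator = 4, denominator = -15 + j60.
|G(j6)| = |4| / |-15 + j60| = 4 / 61.847 ≈ 0.06468.

|G(j6)| ≈ 0.06468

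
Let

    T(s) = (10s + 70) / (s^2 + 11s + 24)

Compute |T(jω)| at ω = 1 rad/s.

|T(j1)| ≈ 2.774

Substitute s = j1: numerator = 70 + j10, denominator = 23 + j11.
|T(j1)| = |70 + j10| / |23 + j11| = 70.711 / 25.495 ≈ 2.774.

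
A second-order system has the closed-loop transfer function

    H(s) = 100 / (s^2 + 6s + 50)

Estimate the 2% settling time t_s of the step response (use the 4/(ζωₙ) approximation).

t_s ≈ 1.333 s

Comparing s^2 + 6s + 50 to s^2 + 2ζωₙs + ωₙ²: ωₙ = √50 ≈ 7.071 rad/s and ζ = 6/(2·√50) ≈ 0.4243.
ζωₙ = 6/2 = 3, so t_s ≈ 4/(ζωₙ) = 4/3 ≈ 1.333 s.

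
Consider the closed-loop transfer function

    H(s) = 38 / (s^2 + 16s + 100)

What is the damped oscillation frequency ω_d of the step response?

Comparing s^2 + 16s + 100 to s^2 + 2ζωₙs + ωₙ²: ωₙ = 10 rad/s and ζ = 16/(2·10) = 0.8.
ζωₙ = 16/2 = 8, so ω_d = ωₙ√(1−ζ²) = √(ωₙ² − (ζωₙ)²) = √(100 − 8²) = √36 = 6 rad/s.

ω_d = 6 rad/s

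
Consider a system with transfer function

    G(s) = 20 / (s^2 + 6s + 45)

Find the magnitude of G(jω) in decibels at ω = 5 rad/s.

Substitute s = j5: numerator = 20, denominator = 20 + j30.
|G(j5)| = |20| / |20 + j30| = 20 / 36.056 ≈ 0.5547.
In decibels: 20·log₁₀(0.5547) ≈ -5.12 dB.

|G(j5)|_dB ≈ -5.12 dB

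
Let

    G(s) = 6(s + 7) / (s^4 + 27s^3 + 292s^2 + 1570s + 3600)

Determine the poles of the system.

s = -5 ± 5j, -9, -8

The poles are the roots of the denominator s^4 + 27s^3 + 292s^2 + 1570s + 3600 = 0.
Trying s = -9: the polynomial evaluates to 0, so (s + 9) is a factor.
Dividing out leaves s^3 + 18s^2 + 130s + 400 = 0.
This factors further as (s^2 + 10s + 50)(s + 8) = 0.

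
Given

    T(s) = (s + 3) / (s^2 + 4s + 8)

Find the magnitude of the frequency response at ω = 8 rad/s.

|T(j8)| ≈ 0.1325

Substitute s = j8: numerator = 3 + j8, denominator = -56 + j32.
|T(j8)| = |3 + j8| / |-56 + j32| = 8.5440 / 64.498 ≈ 0.1325.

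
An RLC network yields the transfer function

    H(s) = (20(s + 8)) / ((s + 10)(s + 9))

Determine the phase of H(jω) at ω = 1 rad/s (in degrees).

∠H(j1) ≈ -4.926°

At s = j1: numerator = 160 + j20, denominator = 89 + j19.
∠H = ∠num − ∠den = 7.1250° − (12.051°) = -4.926°.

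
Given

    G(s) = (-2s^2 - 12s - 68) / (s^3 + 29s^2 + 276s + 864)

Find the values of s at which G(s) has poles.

s = -8, -12, -9

The poles are the roots of the denominator s^3 + 29s^2 + 276s + 864 = 0.
Trying s = -8: the polynomial evaluates to 0, so (s + 8) is a factor.
Dividing out leaves s^2 + 21s + 108 = 0.
Factoring the quadratic: (s + 12)(s + 9) = 0.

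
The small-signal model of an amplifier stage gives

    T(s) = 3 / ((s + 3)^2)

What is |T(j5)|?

Substitute s = j5: numerator = 3, denominator = -16 + j30.
|T(j5)| = |3| / |-16 + j30| = 3 / 34 ≈ 0.08824.

|T(j5)| ≈ 0.08824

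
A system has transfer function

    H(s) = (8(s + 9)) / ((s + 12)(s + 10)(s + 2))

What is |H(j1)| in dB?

|H(j1)|_dB ≈ -11.4 dB

Substitute s = j1: numerator = 72 + j8, denominator = 216 + j163.
|H(j1)| = |72 + j8| / |216 + j163| = 72.443 / 270.60 ≈ 0.2677.
In decibels: 20·log₁₀(0.2677) ≈ -11.4 dB.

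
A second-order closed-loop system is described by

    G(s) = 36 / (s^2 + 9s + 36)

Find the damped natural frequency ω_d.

Comparing s^2 + 9s + 36 to s^2 + 2ζωₙs + ωₙ²: ωₙ = 6 rad/s and ζ = 9/(2·6) = 0.75.
ζωₙ = 9/2 = 4.5, so ω_d = ωₙ√(1−ζ²) = √(ωₙ² − (ζωₙ)²) = √(36 − 4.5²) = √15.75 ≈ 3.969 rad/s.

ω_d ≈ 3.969 rad/s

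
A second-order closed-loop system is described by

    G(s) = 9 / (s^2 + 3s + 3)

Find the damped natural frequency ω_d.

ω_d ≈ 0.8660 rad/s

Comparing s^2 + 3s + 3 to s^2 + 2ζωₙs + ωₙ²: ωₙ = √3 ≈ 1.732 rad/s and ζ = 3/(2·√3) ≈ 0.8660.
ζωₙ = 3/2 = 1.5, so ω_d = ωₙ√(1−ζ²) = √(ωₙ² − (ζωₙ)²) = √(3 − 1.5²) = √0.75 ≈ 0.8660 rad/s.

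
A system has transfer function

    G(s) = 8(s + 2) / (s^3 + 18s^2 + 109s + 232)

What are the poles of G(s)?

s = -5 + 2j, -5 - 2j, -8

The poles are the roots of the denominator s^3 + 18s^2 + 109s + 232 = 0.
Trying s = -8: the polynomial evaluates to 0, so (s + 8) is a factor.
Dividing out leaves s^2 + 10s + 29 = 0.
The quadratic formula then gives s = -5 ± 2j.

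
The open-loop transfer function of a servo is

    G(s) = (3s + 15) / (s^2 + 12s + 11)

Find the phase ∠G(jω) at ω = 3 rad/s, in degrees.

∠G(j3) ≈ -55.86°

At s = j3: numerator = 15 + j9, denominator = 2 + j36.
∠G = ∠num − ∠den = 30.964° − (86.820°) = -55.86°.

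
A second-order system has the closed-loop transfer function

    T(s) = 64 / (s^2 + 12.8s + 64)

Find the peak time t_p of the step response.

Comparing s^2 + 12.8s + 64 to s^2 + 2ζωₙs + ωₙ²: ωₙ = 8 rad/s and ζ = 12.8/(2·8) = 0.8.
ζωₙ = 12.8/2 = 6.4, so ω_d = ωₙ√(1−ζ²) = √(ωₙ² − (ζωₙ)²) = √(64 − 6.4²) = √23.04 = 4.800 rad/s.
t_p = π/ω_d = π/4.800 ≈ 0.6545 s.

t_p ≈ 0.6545 s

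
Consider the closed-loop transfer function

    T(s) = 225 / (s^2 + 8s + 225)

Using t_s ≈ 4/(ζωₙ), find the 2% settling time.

Comparing s^2 + 8s + 225 to s^2 + 2ζωₙs + ωₙ²: ωₙ = 15 rad/s and ζ = 8/(2·15) ≈ 0.2667.
ζωₙ = 8/2 = 4, so t_s ≈ 4/(ζωₙ) = 4/4 = 1 s.

t_s ≈ 1 s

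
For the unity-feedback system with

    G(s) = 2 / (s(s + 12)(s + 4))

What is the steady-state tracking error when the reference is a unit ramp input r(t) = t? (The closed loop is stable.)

e_ss = 24

G(s) has one pole at the origin.
This is a Type 1 system. Kv = lim_{s→0} s·G(s) = 2/48 = 1/24.
e_ss = 1/Kv = 1/(1/24) = 24.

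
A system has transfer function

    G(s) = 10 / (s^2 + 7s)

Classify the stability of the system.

marginally stable

The denominator s^2 + 7s factors as s(s + 7), giving poles at s = 0, -7.
Since the simple pole(s) at s = 0 lie on the jω-axis with none in the right half-plane, the system is marginally stable.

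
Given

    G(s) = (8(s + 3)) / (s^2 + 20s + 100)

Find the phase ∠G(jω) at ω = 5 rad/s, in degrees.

At s = j5: numerator = 24 + j40, denominator = 75 + j100.
∠G = ∠num − ∠den = 59.036° − (53.130°) = 5.906°.

∠G(j5) ≈ 5.906°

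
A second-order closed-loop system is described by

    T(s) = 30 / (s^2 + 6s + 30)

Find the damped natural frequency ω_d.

Comparing s^2 + 6s + 30 to s^2 + 2ζωₙs + ωₙ²: ωₙ = √30 ≈ 5.477 rad/s and ζ = 6/(2·√30) ≈ 0.5477.
ζωₙ = 6/2 = 3, so ω_d = ωₙ√(1−ζ²) = √(ωₙ² − (ζωₙ)²) = √(30 − 3²) = √21 ≈ 4.583 rad/s.

ω_d ≈ 4.583 rad/s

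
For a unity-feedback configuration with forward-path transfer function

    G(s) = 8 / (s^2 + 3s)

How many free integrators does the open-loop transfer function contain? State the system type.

Type 1

Factor s from the denominator: s^2 + 3s = s·(s + 3).
There is 1 pole at the origin, so the system is Type 1.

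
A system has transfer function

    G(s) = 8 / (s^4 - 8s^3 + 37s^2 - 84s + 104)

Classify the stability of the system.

The denominator s^4 - 8s^3 + 37s^2 - 84s + 104 factors as (s^2 - 4s + 13)(s^2 - 4s + 8), giving poles at s = 2 + 3j, 2 - 3j, 2 + 2j, 2 - 2j.
Since the pole(s) at s = 2 ± 3j, 2 ± 2j lie in the right half-plane, the system is unstable.

unstable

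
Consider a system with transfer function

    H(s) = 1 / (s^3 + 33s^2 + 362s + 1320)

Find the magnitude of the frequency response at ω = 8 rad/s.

Substitute s = j8: numerator = 1, denominator = -792 + j2384.
|H(j8)| = |1| / |-792 + j2384| = 1 / 2512.1 ≈ 0.0003981.

|H(j8)| ≈ 0.0003981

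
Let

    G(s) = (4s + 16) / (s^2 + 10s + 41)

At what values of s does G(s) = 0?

Set the numerator to zero: 4s + 16 = 0, i.e. 4·(s + 4) = 0.
So s = -4.

s = -4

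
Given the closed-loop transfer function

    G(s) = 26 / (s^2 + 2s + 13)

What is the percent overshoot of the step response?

%OS ≈ 40.4%

Comparing s^2 + 2s + 13 to s^2 + 2ζωₙs + ωₙ²: ωₙ = √13 ≈ 3.606 rad/s and ζ = 2/(2·√13) ≈ 0.2774.
%OS = 100·exp(−πζ/√(1−ζ²)) = 100·exp(−π·0.2774/√(1−0.2774²)) ≈ 40.4%.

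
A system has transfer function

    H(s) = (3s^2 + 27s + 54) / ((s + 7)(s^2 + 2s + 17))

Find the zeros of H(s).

Set the numerator to zero: 3s^2 + 27s + 54 = 0, i.e. 3·(s^2 + 9s + 18) = 0.
Factoring: (s + 6)(s + 3) = 0.

s = -6, -3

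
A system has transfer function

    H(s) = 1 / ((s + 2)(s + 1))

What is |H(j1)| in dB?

Substitute s = j1: numerator = 1, denominator = 1 + j3.
|H(j1)| = |1| / |1 + j3| = 1 / 3.1623 ≈ 0.3162.
In decibels: 20·log₁₀(0.3162) ≈ -10 dB.

|H(j1)|_dB ≈ -10 dB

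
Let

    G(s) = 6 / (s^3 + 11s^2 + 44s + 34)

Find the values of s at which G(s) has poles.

s = -5 ± 3j, -1

The poles are the roots of the denominator s^3 + 11s^2 + 44s + 34 = 0.
Trying s = -1: the polynomial evaluates to 0, so (s + 1) is a factor.
Dividing out leaves s^2 + 10s + 34 = 0.
The quadratic formula then gives s = -5 ± 3j.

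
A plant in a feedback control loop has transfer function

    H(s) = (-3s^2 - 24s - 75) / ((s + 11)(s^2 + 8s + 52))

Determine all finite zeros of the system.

Set the numerator to zero: -3s^2 - 24s - 75 = 0, i.e. -3·(s^2 + 8s + 25) = 0.
Factoring: (s^2 + 8s + 25) = 0.

s = -4 + 3j, -4 - 3j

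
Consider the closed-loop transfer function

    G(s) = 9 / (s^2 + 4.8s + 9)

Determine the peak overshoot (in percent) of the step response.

Comparing s^2 + 4.8s + 9 to s^2 + 2ζωₙs + ωₙ²: ωₙ = 3 rad/s and ζ = 4.8/(2·3) = 0.8.
%OS = 100·exp(−πζ/√(1−ζ²)) = 100·exp(−π·0.8/√(1−0.8²)) ≈ 1.52%.

%OS ≈ 1.52%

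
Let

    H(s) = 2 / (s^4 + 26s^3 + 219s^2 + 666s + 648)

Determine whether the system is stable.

stable

The denominator s^4 + 26s^3 + 219s^2 + 666s + 648 factors as (s + 2)(s + 3)(s + 9)(s + 12), giving poles at s = -2, -3, -9, -12.
Since all poles lie strictly in the left half-plane, the system is stable.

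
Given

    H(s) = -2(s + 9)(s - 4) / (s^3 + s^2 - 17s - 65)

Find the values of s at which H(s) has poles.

The poles are the roots of the denominator s^3 + s^2 - 17s - 65 = 0.
Trying s = 5: the polynomial evaluates to 0, so (s - 5) is a factor.
Dividing out leaves s^2 + 6s + 13 = 0.
The quadratic formula then gives s = -3 ± 2j.

s = -3 + 2j, -3 - 2j, 5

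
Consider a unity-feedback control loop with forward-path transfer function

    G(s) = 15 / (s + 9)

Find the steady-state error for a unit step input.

e_ss = 0.3750

G(s) has no poles at the origin.
This is a Type 0 system. Kp = lim_{s→0} G(s) = 15/9 = 5/3.
e_ss = 1/(1 + Kp) = 1/(1 + 5/3) = 3/8 ≈ 0.3750.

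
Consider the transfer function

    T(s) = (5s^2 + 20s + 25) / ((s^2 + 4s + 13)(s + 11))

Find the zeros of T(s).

Set the numerator to zero: 5s^2 + 20s + 25 = 0, i.e. 5·(s^2 + 4s + 5) = 0.
Factoring: (s^2 + 4s + 5) = 0.

s = -2 ± j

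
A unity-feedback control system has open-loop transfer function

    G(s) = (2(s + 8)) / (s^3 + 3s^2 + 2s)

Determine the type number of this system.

The denominator has 1 factor of s at the origin (free integrator), so this is a Type 1 system.

Type 1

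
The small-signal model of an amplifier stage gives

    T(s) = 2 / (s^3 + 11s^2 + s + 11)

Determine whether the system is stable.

marginally stable

The denominator s^3 + 11s^2 + s + 11 factors as (s^2 + 1)(s + 11), giving poles at s = j, -j, -11.
Since the simple pole(s) at s = ±j lie on the jω-axis with none in the right half-plane, the system is marginally stable.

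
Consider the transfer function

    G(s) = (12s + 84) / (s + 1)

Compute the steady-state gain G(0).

G(0) = 84

Set s = 0: G(0) = (84) / (1) = 84.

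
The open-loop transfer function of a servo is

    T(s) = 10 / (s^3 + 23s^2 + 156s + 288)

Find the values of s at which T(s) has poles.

The poles are the roots of the denominator s^3 + 23s^2 + 156s + 288 = 0.
Trying s = -8: the polynomial evaluates to 0, so (s + 8) is a factor.
Dividing out leaves s^2 + 15s + 36 = 0.
Factoring the quadratic: (s + 3)(s + 12) = 0.

s = -8, -3, -12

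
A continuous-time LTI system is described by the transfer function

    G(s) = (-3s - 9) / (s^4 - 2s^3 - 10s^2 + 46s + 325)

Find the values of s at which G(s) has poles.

s = 4 ± 3j, -3 ± 2j

The poles are the roots of the denominator s^4 - 2s^3 - 10s^2 + 46s + 325 = 0.
No real roots exist; factor into two real quadratics: (s^2 - 8s + 25)(s^2 + 6s + 13) = 0.
Each quadratic gives a conjugate pair via the quadratic formula.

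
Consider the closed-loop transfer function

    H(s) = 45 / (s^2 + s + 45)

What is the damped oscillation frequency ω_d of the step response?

ω_d ≈ 6.690 rad/s

Comparing s^2 + s + 45 to s^2 + 2ζωₙs + ωₙ²: ωₙ = √45 ≈ 6.708 rad/s and ζ = 1/(2·√45) ≈ 0.07454.
ζωₙ = 1/2 = 0.5, so ω_d = ωₙ√(1−ζ²) = √(ωₙ² − (ζωₙ)²) = √(45 − 0.5²) = √44.75 ≈ 6.690 rad/s.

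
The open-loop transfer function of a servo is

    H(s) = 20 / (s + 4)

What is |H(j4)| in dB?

Substitute s = j4: numerator = 20, denominator = 4 + j4.
|H(j4)| = |20| / |4 + j4| = 20 / 5.6569 ≈ 3.536.
In decibels: 20·log₁₀(3.536) ≈ 11.0 dB.

|H(j4)|_dB ≈ 11.0 dB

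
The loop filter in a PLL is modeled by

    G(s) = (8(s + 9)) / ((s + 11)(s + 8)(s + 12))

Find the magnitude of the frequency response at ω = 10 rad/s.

Substitute s = j10: numerator = 72 + j80, denominator = -2044 + j2160.
|G(j10)| = |72 + j80| / |-2044 + j2160| = 107.63 / 2973.8 ≈ 0.03619.

|G(j10)| ≈ 0.03619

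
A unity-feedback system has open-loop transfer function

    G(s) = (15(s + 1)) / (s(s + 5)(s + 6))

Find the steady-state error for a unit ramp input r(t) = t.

G(s) has one pole at the origin.
This is a Type 1 system. Kv = lim_{s→0} s·G(s) = 15/30 = 1/2.
e_ss = 1/Kv = 1/(1/2) = 2.

e_ss = 2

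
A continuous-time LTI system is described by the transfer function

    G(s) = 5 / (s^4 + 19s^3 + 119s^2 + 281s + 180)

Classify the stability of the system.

The denominator s^4 + 19s^3 + 119s^2 + 281s + 180 factors as (s + 5)(s + 1)(s + 4)(s + 9), giving poles at s = -5, -1, -4, -9.
Since all poles lie strictly in the left half-plane, the system is stable.

stable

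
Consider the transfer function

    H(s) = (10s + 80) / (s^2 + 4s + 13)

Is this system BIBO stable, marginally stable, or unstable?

The poles can be read from the denominator factors: s = -2 + 3j, -2 - 3j.
Since all poles lie strictly in the left half-plane, the system is stable.

stable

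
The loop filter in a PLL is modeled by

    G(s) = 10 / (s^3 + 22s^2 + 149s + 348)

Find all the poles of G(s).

The poles are the roots of the denominator s^3 + 22s^2 + 149s + 348 = 0.
Trying s = -12: the polynomial evaluates to 0, so (s + 12) is a factor.
Dividing out leaves s^2 + 10s + 29 = 0.
The quadratic formula then gives s = -5 ± 2j.

s = -5 ± 2j, -12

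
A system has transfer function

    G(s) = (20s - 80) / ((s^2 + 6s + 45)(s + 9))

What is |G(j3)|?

|G(j3)| ≈ 0.2619

Substitute s = j3: numerator = -80 + j60, denominator = 270 + j270.
|G(j3)| = |-80 + j60| / |270 + j270| = 100 / 381.84 ≈ 0.2619.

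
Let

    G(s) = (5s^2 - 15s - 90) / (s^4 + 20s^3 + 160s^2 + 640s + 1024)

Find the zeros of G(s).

s = -3, 6

Set the numerator to zero: 5s^2 - 15s - 90 = 0, i.e. 5·(s^2 - 3s - 18) = 0.
Factoring: (s + 3)(s - 6) = 0.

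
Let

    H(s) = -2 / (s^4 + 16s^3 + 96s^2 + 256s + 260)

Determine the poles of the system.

s = -3 + j, -3 - j, -5 + j, -5 - j

The poles are the roots of the denominator s^4 + 16s^3 + 96s^2 + 256s + 260 = 0.
No real roots exist; factor into two real quadratics: (s^2 + 6s + 10)(s^2 + 10s + 26) = 0.
Each quadratic gives a conjugate pair via the quadratic formula.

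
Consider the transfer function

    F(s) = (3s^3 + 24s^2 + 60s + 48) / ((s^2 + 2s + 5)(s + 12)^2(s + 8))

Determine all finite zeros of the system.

Set the numerator to zero: 3s^3 + 24s^2 + 60s + 48 = 0, i.e. 3·(s^3 + 8s^2 + 20s + 16) = 0.
Factoring: (s + 2)^2(s + 4) = 0.

s = -2, -4, -2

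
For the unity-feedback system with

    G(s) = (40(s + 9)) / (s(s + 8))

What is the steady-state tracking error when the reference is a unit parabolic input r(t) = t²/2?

G(s) has one pole at the origin.
This is a Type 1 system; Ka = lim_{s→0} s^2·G(s) = 0, so the steady-state error for a parabola input is infinite.

e_ss = ∞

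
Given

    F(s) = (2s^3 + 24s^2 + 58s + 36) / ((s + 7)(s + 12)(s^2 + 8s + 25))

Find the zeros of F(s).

s = -2, -1, -9

Set the numerator to zero: 2s^3 + 24s^2 + 58s + 36 = 0, i.e. 2·(s^3 + 12s^2 + 29s + 18) = 0.
Factoring: (s + 2)(s + 1)(s + 9) = 0.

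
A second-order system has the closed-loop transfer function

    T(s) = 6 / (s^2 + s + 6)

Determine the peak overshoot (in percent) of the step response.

Comparing s^2 + s + 6 to s^2 + 2ζωₙs + ωₙ²: ωₙ = √6 ≈ 2.449 rad/s and ζ = 1/(2·√6) ≈ 0.2041.
%OS = 100·exp(−πζ/√(1−ζ²)) = 100·exp(−π·0.2041/√(1−0.2041²)) ≈ 51.9%.

%OS ≈ 51.9%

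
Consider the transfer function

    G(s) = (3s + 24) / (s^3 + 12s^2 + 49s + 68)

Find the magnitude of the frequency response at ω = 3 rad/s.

Substitute s = j3: numerator = 24 + j9, denominator = -40 + j120.
|G(j3)| = |24 + j9| / |-40 + j120| = 25.632 / 126.49 ≈ 0.2026.

|G(j3)| ≈ 0.2026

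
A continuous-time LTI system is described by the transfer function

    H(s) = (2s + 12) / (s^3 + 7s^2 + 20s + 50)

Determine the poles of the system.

The poles are the roots of the denominator s^3 + 7s^2 + 20s + 50 = 0.
Trying s = -5: the polynomial evaluates to 0, so (s + 5) is a factor.
Dividing out leaves s^2 + 2s + 10 = 0.
The quadratic formula then gives s = -1 ± 3j.

s = -1 ± 3j, -5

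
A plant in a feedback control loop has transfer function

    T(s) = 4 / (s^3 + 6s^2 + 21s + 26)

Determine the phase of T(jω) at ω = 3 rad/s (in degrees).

∠T(j3) ≈ -127.9°

At s = j3: numerator = 4, denominator = -28 + j36.
∠T = ∠num − ∠den = 0° − (127.87°) = -127.9°.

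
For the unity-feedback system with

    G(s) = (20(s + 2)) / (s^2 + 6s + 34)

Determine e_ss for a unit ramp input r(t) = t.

G(s) has no poles at the origin.
This is a Type 0 system; Kv = lim_{s→0} s·G(s) = 0, so the steady-state error for a ramp input is infinite.

e_ss = ∞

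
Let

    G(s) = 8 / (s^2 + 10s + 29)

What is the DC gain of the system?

Set s = 0: G(0) = (8) / (29) = 8/29.

G(0) = 8/29 ≈ 0.2759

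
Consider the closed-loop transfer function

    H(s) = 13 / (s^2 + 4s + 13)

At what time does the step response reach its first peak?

Comparing s^2 + 4s + 13 to s^2 + 2ζωₙs + ωₙ²: ωₙ = √13 ≈ 3.606 rad/s and ζ = 4/(2·√13) ≈ 0.5547.
ζωₙ = 4/2 = 2, so ω_d = ωₙ√(1−ζ²) = √(ωₙ² − (ζωₙ)²) = √(13 − 2²) = √9 = 3 rad/s.
t_p = π/ω_d = π/3 ≈ 1.047 s.

t_p ≈ 1.047 s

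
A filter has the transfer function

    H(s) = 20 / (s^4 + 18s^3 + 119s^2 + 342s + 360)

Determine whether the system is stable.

The denominator s^4 + 18s^3 + 119s^2 + 342s + 360 factors as (s + 3)(s + 4)(s + 6)(s + 5), giving poles at s = -3, -4, -6, -5.
Since all poles lie strictly in the left half-plane, the system is stable.

stable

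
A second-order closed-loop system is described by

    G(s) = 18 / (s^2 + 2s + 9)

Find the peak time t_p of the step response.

t_p ≈ 1.111 s

Comparing s^2 + 2s + 9 to s^2 + 2ζωₙs + ωₙ²: ωₙ = 3 rad/s and ζ = 2/(2·3) ≈ 0.3333.
ζωₙ = 2/2 = 1, so ω_d = ωₙ√(1−ζ²) = √(ωₙ² − (ζωₙ)²) = √(9 − 1²) = √8 ≈ 2.828 rad/s.
t_p = π/ω_d = π/2.828 ≈ 1.111 s.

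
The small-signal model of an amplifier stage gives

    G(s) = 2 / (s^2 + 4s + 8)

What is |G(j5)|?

|G(j5)| ≈ 0.07619

Substitute s = j5: numerator = 2, denominator = -17 + j20.
|G(j5)| = |2| / |-17 + j20| = 2 / 26.249 ≈ 0.07619.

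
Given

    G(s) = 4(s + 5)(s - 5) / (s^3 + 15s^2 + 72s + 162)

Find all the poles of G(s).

s = -3 + 3j, -3 - 3j, -9

The poles are the roots of the denominator s^3 + 15s^2 + 72s + 162 = 0.
Trying s = -9: the polynomial evaluates to 0, so (s + 9) is a factor.
Dividing out leaves s^2 + 6s + 18 = 0.
The quadratic formula then gives s = -3 ± 3j.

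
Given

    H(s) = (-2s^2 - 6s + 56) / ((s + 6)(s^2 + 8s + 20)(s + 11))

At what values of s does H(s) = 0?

s = 4, -7

Set the numerator to zero: -2s^2 - 6s + 56 = 0, i.e. -2·(s^2 + 3s - 28) = 0.
Factoring: (s - 4)(s + 7) = 0.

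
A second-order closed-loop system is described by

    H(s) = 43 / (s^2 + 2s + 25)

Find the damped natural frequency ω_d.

Comparing s^2 + 2s + 25 to s^2 + 2ζωₙs + ωₙ²: ωₙ = 5 rad/s and ζ = 2/(2·5) = 0.2.
ζωₙ = 2/2 = 1, so ω_d = ωₙ√(1−ζ²) = √(ωₙ² − (ζωₙ)²) = √(25 − 1²) = √24 ≈ 4.899 rad/s.

ω_d ≈ 4.899 rad/s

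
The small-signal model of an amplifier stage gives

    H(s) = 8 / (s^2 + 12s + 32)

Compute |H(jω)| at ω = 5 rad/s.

|H(j5)| ≈ 0.1324

Substitute s = j5: numerator = 8, denominator = 7 + j60.
|H(j5)| = |8| / |7 + j60| = 8 / 60.407 ≈ 0.1324.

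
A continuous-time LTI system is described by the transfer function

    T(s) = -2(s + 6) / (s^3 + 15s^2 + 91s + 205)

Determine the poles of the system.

s = -5 ± 4j, -5

The poles are the roots of the denominator s^3 + 15s^2 + 91s + 205 = 0.
Trying s = -5: the polynomial evaluates to 0, so (s + 5) is a factor.
Dividing out leaves s^2 + 10s + 41 = 0.
The quadratic formula then gives s = -5 ± 4j.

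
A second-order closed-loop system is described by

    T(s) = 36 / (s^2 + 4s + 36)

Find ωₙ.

Compare the denominator to the standard form s^2 + 2ζωₙs + ωₙ².
ωₙ² = 36, so ωₙ = 6 rad/s.

ωₙ = 6 rad/s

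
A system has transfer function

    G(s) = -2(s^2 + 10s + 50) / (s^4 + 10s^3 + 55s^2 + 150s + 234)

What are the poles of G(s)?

s = -2 ± 3j, -3 ± 3j

The poles are the roots of the denominator s^4 + 10s^3 + 55s^2 + 150s + 234 = 0.
No real roots exist; factor into two real quadratics: (s^2 + 4s + 13)(s^2 + 6s + 18) = 0.
Each quadratic gives a conjugate pair via the quadratic formula.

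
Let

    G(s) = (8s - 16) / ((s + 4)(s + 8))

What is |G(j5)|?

|G(j5)| ≈ 0.7132

Substitute s = j5: numerator = -16 + j40, denominator = 7 + j60.
|G(j5)| = |-16 + j40| / |7 + j60| = 43.081 / 60.407 ≈ 0.7132.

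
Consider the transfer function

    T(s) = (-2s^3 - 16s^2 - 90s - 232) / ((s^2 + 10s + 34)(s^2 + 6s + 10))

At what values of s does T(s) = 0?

s = -2 ± 5j, -4

Set the numerator to zero: -2s^3 - 16s^2 - 90s - 232 = 0, i.e. -2·(s^3 + 8s^2 + 45s + 116) = 0.
Factoring: (s^2 + 4s + 29)(s + 4) = 0.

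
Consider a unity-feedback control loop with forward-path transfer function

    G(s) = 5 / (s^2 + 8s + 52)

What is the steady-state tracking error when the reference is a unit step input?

e_ss = 0.9123

G(s) has no poles at the origin.
This is a Type 0 system. Kp = lim_{s→0} G(s) = 5/52.
e_ss = 1/(1 + Kp) = 1/(1 + 5/52) = 52/57 ≈ 0.9123.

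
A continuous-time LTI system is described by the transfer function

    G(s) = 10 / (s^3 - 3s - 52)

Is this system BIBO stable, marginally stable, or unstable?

The denominator s^3 - 3s - 52 factors as (s - 4)(s^2 + 4s + 13), giving poles at s = 4, -2 ± 3j.
Since the pole(s) at s = 4 lie in the right half-plane, the system is unstable.

unstable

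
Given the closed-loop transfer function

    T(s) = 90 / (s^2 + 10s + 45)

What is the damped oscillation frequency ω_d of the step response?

Comparing s^2 + 10s + 45 to s^2 + 2ζωₙs + ωₙ²: ωₙ = √45 ≈ 6.708 rad/s and ζ = 10/(2·√45) ≈ 0.7454.
ζωₙ = 10/2 = 5, so ω_d = ωₙ√(1−ζ²) = √(ωₙ² − (ζωₙ)²) = √(45 − 5²) = √20 ≈ 4.472 rad/s.

ω_d ≈ 4.472 rad/s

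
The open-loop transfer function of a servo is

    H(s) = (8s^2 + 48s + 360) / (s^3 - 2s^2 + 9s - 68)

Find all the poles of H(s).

The poles are the roots of the denominator s^3 - 2s^2 + 9s - 68 = 0.
Trying s = 4: the polynomial evaluates to 0, so (s - 4) is a factor.
Dividing out leaves s^2 + 2s + 17 = 0.
The quadratic formula then gives s = -1 ± 4j.

s = -1 ± 4j, 4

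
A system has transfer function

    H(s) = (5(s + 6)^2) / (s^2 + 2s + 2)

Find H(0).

At s = 0 each factor (s + a) contributes a and each (s^2 + bs + c) contributes c.
H(0) = 5·(6) · (6) / ((2)) = 180/2 = 90.

H(0) = 90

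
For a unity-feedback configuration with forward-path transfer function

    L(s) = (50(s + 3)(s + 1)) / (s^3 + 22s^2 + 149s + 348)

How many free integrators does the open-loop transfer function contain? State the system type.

The denominator has no factor of s at the origin — no free integrator — so this is a Type 0 system.

Type 0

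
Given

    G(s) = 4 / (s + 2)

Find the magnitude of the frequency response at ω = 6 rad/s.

Substitute s = j6: numerator = 4, denominator = 2 + j6.
|G(j6)| = |4| / |2 + j6| = 4 / 6.3246 ≈ 0.6325.

|G(j6)| ≈ 0.6325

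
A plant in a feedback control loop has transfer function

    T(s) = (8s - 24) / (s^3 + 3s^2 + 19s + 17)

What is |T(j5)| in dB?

Substitute s = j5: numerator = -24 + j40, denominator = -58 - j30.
|T(j5)| = |-24 + j40| / |-58 - j30| = 46.648 / 65.299 ≈ 0.7144.
In decibels: 20·log₁₀(0.7144) ≈ -2.92 dB.

|T(j5)|_dB ≈ -2.92 dB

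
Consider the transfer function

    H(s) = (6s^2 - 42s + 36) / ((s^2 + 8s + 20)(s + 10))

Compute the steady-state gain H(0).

Set s = 0: H(0) = (36) / (200) = 9/50.

H(0) = 9/50 ≈ 0.1800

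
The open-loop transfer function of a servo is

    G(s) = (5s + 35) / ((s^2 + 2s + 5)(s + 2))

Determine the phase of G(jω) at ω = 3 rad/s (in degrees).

At s = j3: numerator = 35 + j15, denominator = -26.
∠G = ∠num − ∠den = 23.199° − (180°) = -156.8°.

∠G(j3) ≈ -156.8°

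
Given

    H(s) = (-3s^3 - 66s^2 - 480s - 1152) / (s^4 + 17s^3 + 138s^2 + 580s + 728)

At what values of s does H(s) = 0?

s = -8, -6, -8

Set the numerator to zero: -3s^3 - 66s^2 - 480s - 1152 = 0, i.e. -3·(s^3 + 22s^2 + 160s + 384) = 0.
Factoring: (s + 8)^2(s + 6) = 0.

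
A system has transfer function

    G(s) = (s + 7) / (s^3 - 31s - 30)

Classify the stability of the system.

The denominator s^3 - 31s - 30 factors as (s - 6)(s + 1)(s + 5), giving poles at s = 6, -1, -5.
Since the pole(s) at s = 6 lie in the right half-plane, the system is unstable.

unstable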